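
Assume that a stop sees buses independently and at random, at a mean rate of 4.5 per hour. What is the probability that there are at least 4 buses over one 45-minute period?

Over the interval, μ = 4.5 × 0.75 = 3.375 (a 45-minute period = 0.75 hours).
P(N ≥ 4) = 1 − P(N ≤ 3) = 1 − Σ_{j=0}^{3} e^(−μ) μ^j/j! ≈ 0.4362.

0.4362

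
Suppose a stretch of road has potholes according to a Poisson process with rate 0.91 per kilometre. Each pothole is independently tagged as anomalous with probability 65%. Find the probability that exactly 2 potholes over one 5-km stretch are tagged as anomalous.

0.2272

Thinning: the potholes that are tagged as anomalous themselves form a Poisson process with rate 0.65 × 0.91 = 0.5915 per kilometre.
Over the interval, μ = 0.5915 × 5 = 2.9575 (a 5-km stretch = 5 kilometres).
P(N = 2) = e^(−2.9575) · 2.9575^2/2! ≈ 0.2272.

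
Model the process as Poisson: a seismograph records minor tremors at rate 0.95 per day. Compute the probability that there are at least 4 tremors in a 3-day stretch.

Over the interval, μ = 0.95 × 3 = 2.85 (a 3-day stretch = 3 days).
P(N ≥ 4) = 1 − P(N ≤ 3) = 1 − Σ_{j=0}^{3} e^(−μ) μ^j/j! ≈ 0.3192.

0.3192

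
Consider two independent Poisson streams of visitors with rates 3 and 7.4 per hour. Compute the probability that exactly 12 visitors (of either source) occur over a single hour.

0.1017

Independent Poisson processes superpose: combined rate λ = 3 + 7.4 = 10.4 per hour.
So μ = 10.4.
P(N = 12) = e^(−10.4) · 10.4^12/12! ≈ 0.1017.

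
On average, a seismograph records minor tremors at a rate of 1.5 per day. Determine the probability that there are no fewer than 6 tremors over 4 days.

0.5543

Over the interval, μ = 1.5 × 4 = 6 (4 days).
P(N ≥ 6) = 1 − P(N ≤ 5) = 1 − Σ_{j=0}^{5} e^(−μ) μ^j/j! ≈ 0.5543.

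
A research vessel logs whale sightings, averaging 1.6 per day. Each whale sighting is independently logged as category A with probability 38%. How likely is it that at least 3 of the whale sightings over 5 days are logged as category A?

Thinning: the whale sightings that are logged as category A themselves form a Poisson process with rate 0.38 × 1.6 = 0.608 per day.
Over the interval, μ = 0.608 × 5 = 3.04 (5 days).
P(N ≥ 3) = 1 − P(N ≤ 2) ≈ 0.5857.

0.5857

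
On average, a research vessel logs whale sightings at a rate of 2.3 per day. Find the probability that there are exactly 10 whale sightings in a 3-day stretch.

Over the interval, μ = 2.3 × 3 = 6.9 (a 3-day stretch = 3 days).
P(N = 10) = e^(−μ) μ^10/10! = e^(−6.9) · 6.9^10/3628800 ≈ 0.0679.

0.0679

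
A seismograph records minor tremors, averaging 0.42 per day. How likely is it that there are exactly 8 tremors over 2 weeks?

0.0990

Over the interval, μ = 0.42 × 14 = 5.88 (2 weeks = 14 days).
P(N = 8) = e^(−μ) μ^8/8! = e^(−5.88) · 5.88^8/40320 ≈ 0.0990.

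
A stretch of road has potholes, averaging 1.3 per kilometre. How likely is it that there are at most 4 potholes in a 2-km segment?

0.8774

Over the interval, μ = 1.3 × 2 = 2.6 (a 2-km segment = 2 kilometres).
P(N ≤ 4) = Σ_{j=0}^{4} e^(−μ) μ^j/j! ≈ 0.8774.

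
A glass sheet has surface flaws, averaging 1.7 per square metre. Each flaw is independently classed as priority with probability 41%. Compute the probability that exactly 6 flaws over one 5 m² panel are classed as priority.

Thinning: the flaws that are classed as priority themselves form a Poisson process with rate 0.41 × 1.7 = 0.697 per square metre.
Over the interval, μ = 0.697 × 5 = 3.485 (a 5 m² panel = 5 square metres).
P(N = 6) = e^(−3.485) · 3.485^6/6! ≈ 0.0763.

0.0763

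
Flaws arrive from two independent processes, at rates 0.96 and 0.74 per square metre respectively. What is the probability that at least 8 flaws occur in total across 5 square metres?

0.6144

Independent Poisson processes superpose: combined rate λ = 0.96 + 0.74 = 1.7 per square metre.
Over the interval, μ = 1.7 × 5 = 8.5 (5 square metres).
P(N ≥ 8) = 1 − P(N ≤ 7) ≈ 0.6144.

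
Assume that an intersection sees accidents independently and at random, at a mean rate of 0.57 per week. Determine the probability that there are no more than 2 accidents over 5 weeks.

0.4576

Over the interval, μ = 0.57 × 5 = 2.85 (5 weeks).
P(N ≤ 2) = Σ_{j=0}^{2} e^(−μ) μ^j/j! ≈ 0.4576.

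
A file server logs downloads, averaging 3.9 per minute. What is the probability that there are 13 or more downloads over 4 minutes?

Over the interval, μ = 3.9 × 4 = 15.6 (4 minutes).
P(N ≥ 13) = 1 − P(N ≤ 12) = 1 − Σ_{j=0}^{12} e^(−μ) μ^j/j! ≈ 0.7791.

0.7791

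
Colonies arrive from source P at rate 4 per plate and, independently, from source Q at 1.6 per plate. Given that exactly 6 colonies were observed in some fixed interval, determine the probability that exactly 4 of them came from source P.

Given the total, each event is independently from source P with probability p = λ_P/(λ_P+λ_Q) = 4/5.6 ≈ 0.7143.
So K ~ Binomial(6, 4/5.6): P(K = 4) = C(6,4) · (4/5.6)^4 · (1.6/5.6)^2 ≈ 0.3187.

0.3187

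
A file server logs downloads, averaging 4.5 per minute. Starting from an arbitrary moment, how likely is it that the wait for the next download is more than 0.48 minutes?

The wait for the next event is exponential with rate λ = 4.5 per minute.
P(T > 0.48) = e^(−λt) = e^(−4.5 × 0.48) = e^(−2.16) ≈ 0.1153.

0.1153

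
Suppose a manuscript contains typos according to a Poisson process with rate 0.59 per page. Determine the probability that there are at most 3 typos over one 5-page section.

Over the interval, μ = 0.59 × 5 = 2.95 (a 5-page section = 5 pages).
P(N ≤ 3) = Σ_{j=0}^{3} e^(−μ) μ^j/j! ≈ 0.6584.

0.6584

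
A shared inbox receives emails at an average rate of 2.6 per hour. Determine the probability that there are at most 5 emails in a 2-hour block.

Over the interval, μ = 2.6 × 2 = 5.2 (a 2-hour block = 2 hours).
P(N ≤ 5) = Σ_{j=0}^{5} e^(−μ) μ^j/j! ≈ 0.5809.

0.5809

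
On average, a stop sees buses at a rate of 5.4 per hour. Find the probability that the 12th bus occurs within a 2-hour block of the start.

Over the interval, μ = 5.4 × 2 = 10.8 (a 2-hour block = 2 hours).
The 12th arrival falls in the interval iff at least 12 events occur there: P(S_12 ≤ t) = P(N ≥ 12) = 1 − P(N ≤ 11) ≈ 0.3969.

0.3969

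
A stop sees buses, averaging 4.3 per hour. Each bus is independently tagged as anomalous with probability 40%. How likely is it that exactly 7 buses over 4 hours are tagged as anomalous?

0.1488

Thinning: the buses that are tagged as anomalous themselves form a Poisson process with rate 0.4 × 4.3 = 1.72 per hour.
Over the interval, μ = 1.72 × 4 = 6.88 (4 hours).
P(N = 7) = e^(−6.88) · 6.88^7/7! ≈ 0.1488.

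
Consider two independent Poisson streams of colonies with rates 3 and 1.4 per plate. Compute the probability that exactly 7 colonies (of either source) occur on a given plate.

0.0778

Independent Poisson processes superpose: combined rate λ = 3 + 1.4 = 4.4 per plate.
So μ = 4.4.
P(N = 7) = e^(−4.4) · 4.4^7/7! ≈ 0.0778.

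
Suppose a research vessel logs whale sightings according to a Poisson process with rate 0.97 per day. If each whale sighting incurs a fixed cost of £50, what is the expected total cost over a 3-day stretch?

E[N] = 0.97 × 3 = 2.91 (a 3-day stretch = 3 days); E[cost] = 2.91 × £50 = £145.5.

£145.5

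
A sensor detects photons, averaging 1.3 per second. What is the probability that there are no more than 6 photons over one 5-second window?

Over the interval, μ = 1.3 × 5 = 6.5 (a 5-second window = 5 seconds).
P(N ≤ 6) = Σ_{j=0}^{6} e^(−μ) μ^j/j! ≈ 0.5265.

0.5265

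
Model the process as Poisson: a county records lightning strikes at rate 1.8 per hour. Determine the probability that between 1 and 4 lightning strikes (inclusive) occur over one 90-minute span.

0.7957

Over the interval, μ = 1.8 × 1.5 = 2.7 (a 90-minute span = 1.5 hours).
P(1 ≤ N ≤ 4) = Σ_{j=1}^{4} e^(−2.7) · 2.7^j/j! ≈ 0.7957.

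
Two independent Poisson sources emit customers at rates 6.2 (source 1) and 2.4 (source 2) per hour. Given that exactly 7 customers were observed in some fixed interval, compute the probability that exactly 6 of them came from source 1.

Given the total, each event is independently from source 1 with probability p = λ_1/(λ_1+λ_2) = 6.2/8.6 ≈ 0.7209.
So K ~ Binomial(7, 6.2/8.6): P(K = 6) = C(7,6) · (6.2/8.6)^6 · (2.4/8.6)^1 ≈ 0.2743.

0.2743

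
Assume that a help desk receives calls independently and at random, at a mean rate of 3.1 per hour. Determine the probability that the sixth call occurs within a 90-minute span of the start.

0.3229

Over the interval, μ = 3.1 × 1.5 = 4.65 (a 90-minute span = 1.5 hours).
The sixth arrival falls in the interval iff at least 6 events occur there: P(S_6 ≤ t) = P(N ≥ 6) = 1 − P(N ≤ 5) ≈ 0.3229.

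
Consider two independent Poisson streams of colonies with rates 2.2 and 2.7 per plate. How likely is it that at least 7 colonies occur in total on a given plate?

Independent Poisson processes superpose: combined rate λ = 2.2 + 2.7 = 4.9 per plate.
So μ = 4.9.
P(N ≥ 7) = 1 − P(N ≤ 6) ≈ 0.2233.

0.2233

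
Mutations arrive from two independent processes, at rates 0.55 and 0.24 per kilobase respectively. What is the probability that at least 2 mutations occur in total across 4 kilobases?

0.8235

Independent Poisson processes superpose: combined rate λ = 0.55 + 0.24 = 0.79 per kilobase.
Over the interval, μ = 0.79 × 4 = 3.16 (4 kilobases).
P(N ≥ 2) = 1 − P(N ≤ 1) ≈ 0.8235.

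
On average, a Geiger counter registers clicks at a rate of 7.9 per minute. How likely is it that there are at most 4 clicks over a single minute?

0.1055

With mean μ = 7.9 per minute,
P(N ≤ 4) = Σ_{j=0}^{4} e^(−μ) μ^j/j! ≈ 0.1055.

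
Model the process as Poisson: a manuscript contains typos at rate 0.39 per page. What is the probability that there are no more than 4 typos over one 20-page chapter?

0.1117

Over the interval, μ = 0.39 × 20 = 7.8 (a 20-page chapter = 20 pages).
P(N ≤ 4) = Σ_{j=0}^{4} e^(−μ) μ^j/j! ≈ 0.1117.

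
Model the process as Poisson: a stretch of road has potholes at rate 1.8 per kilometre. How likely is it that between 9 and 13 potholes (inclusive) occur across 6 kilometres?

0.5492

Over the interval, μ = 1.8 × 6 = 10.8 (6 kilometres).
P(9 ≤ N ≤ 13) = Σ_{j=9}^{13} e^(−10.8) · 10.8^j/j! ≈ 0.5492.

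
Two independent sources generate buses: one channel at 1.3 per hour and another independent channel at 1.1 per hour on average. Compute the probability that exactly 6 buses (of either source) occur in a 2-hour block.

Independent Poisson processes superpose: combined rate λ = 1.3 + 1.1 = 2.4 per hour.
Over the interval, μ = 2.4 × 2 = 4.8 (a 2-hour block = 2 hours).
P(N = 6) = e^(−4.8) · 4.8^6/6! ≈ 0.1398.

0.1398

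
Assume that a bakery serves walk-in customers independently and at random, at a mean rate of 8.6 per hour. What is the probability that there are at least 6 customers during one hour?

With mean μ = 8.6 per hour,
P(N ≥ 6) = 1 − P(N ≤ 5) = 1 − Σ_{j=0}^{5} e^(−μ) μ^j/j! ≈ 0.8578.

0.8578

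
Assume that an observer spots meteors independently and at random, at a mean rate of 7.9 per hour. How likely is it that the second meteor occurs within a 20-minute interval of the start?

Over the interval, μ = 7.9 × 1/3 ≈ 2.63333 (a 20-minute interval = 1/3 hours).
The second arrival falls in the interval iff at least 2 events occur there: P(S_2 ≤ t) = P(N ≥ 2) = 1 − P(N ≤ 1) ≈ 0.7390.

0.7390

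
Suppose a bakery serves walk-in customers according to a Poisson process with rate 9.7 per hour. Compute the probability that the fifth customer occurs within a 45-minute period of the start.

0.8507

Over the interval, μ = 9.7 × 0.75 = 7.275 (a 45-minute period = 0.75 hours).
The fifth arrival falls in the interval iff at least 5 events occur there: P(S_5 ≤ t) = P(N ≥ 5) = 1 − P(N ≤ 4) ≈ 0.8507.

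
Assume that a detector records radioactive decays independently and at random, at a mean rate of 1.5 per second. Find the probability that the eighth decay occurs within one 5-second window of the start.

0.4754

Over the interval, μ = 1.5 × 5 = 7.5 (a 5-second window = 5 seconds).
The eighth arrival falls in the interval iff at least 8 events occur there: P(S_8 ≤ t) = P(N ≥ 8) = 1 − P(N ≤ 7) ≈ 0.4754.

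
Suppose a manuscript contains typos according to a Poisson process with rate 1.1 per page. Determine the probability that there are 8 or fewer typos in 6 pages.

Over the interval, μ = 1.1 × 6 = 6.6 (6 pages).
P(N ≤ 8) = Σ_{j=0}^{8} e^(−μ) μ^j/j! ≈ 0.7796.

0.7796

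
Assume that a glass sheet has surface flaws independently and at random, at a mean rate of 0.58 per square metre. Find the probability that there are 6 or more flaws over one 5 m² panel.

Over the interval, μ = 0.58 × 5 = 2.9 (a 5 m² panel = 5 square metres).
P(N ≥ 6) = 1 − P(N ≤ 5) = 1 − Σ_{j=0}^{5} e^(−μ) μ^j/j! ≈ 0.0742.

0.0742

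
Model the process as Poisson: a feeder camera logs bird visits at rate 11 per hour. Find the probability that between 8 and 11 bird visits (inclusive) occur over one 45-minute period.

Over the interval, μ = 11 × 0.75 = 8.25 (a 45-minute period = 0.75 hours).
P(8 ≤ N ≤ 11) = Σ_{j=8}^{11} e^(−8.25) · 8.25^j/j! ≈ 0.4505.

0.4505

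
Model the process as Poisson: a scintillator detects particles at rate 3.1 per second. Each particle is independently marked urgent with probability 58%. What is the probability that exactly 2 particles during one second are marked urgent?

Thinning: the particles that are marked urgent themselves form a Poisson process with rate 0.58 × 3.1 = 1.798 per second.
So μ = 1.798.
P(N = 2) = e^(−1.798) · 1.798^2/2! ≈ 0.2677.

0.2677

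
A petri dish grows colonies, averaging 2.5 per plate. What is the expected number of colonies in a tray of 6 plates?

E[N] = λt = 2.5 × 6 = 15 (a tray of 6 plates = 6 plates).

15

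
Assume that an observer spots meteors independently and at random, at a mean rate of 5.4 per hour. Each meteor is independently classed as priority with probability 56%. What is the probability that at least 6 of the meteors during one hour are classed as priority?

Thinning: the meteors that are classed as priority themselves form a Poisson process with rate 0.56 × 5.4 = 3.024 per hour.
So μ = 3.024.
P(N ≥ 6) = 1 − P(N ≤ 5) ≈ 0.0864.

0.0864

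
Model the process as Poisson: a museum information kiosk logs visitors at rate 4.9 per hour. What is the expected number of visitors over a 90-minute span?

E[N] = λt = 4.9 × 1.5 = 7.35 (a 90-minute span = 1.5 hours).

7.35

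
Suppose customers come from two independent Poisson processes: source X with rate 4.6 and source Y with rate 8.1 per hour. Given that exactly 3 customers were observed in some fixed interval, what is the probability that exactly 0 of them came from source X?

0.2594

Given the total, each event is independently from source X with probability p = λ_X/(λ_X+λ_Y) = 4.6/12.7 ≈ 0.3622.
So K ~ Binomial(3, 4.6/12.7): P(K = 0) = C(3,0) · (4.6/12.7)^0 · (8.1/12.7)^3 ≈ 0.2594.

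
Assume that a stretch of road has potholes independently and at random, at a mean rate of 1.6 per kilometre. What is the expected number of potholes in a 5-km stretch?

E[N] = λt = 1.6 × 5 = 8 (a 5-km stretch = 5 kilometres).

8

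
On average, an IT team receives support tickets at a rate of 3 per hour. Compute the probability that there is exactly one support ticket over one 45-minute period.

0.2371

Over the interval, μ = 3 × 0.75 = 2.25 (a 45-minute period = 0.75 hours).
P(N = 1) = e^(−μ) μ^1/1! = e^(−2.25) · 2.25^1/1 ≈ 0.2371.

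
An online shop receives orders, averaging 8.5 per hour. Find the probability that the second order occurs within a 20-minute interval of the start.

Over the interval, μ = 8.5 × 1/3 ≈ 2.83333 (a 20-minute interval = 1/3 hours).
The second arrival falls in the interval iff at least 2 events occur there: P(S_2 ≤ t) = P(N ≥ 2) = 1 − P(N ≤ 1) ≈ 0.7745.

0.7745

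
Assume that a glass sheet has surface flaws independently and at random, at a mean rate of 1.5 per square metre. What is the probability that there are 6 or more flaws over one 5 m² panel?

0.7586

Over the interval, μ = 1.5 × 5 = 7.5 (a 5 m² panel = 5 square metres).
P(N ≥ 6) = 1 − P(N ≤ 5) = 1 − Σ_{j=0}^{5} e^(−μ) μ^j/j! ≈ 0.7586.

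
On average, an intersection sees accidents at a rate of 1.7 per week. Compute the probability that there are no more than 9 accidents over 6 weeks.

Over the interval, μ = 1.7 × 6 = 10.2 (6 weeks).
P(N ≤ 9) = Σ_{j=0}^{9} e^(−μ) μ^j/j! ≈ 0.4332.

0.4332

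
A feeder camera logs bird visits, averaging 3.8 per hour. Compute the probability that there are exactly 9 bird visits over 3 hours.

0.1003

Over the interval, μ = 3.8 × 3 = 11.4 (3 hours).
P(N = 9) = e^(−μ) μ^9/9! = e^(−11.4) · 11.4^9/362880 ≈ 0.1003.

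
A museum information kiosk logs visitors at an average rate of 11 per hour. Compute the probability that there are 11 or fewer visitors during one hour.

With mean μ = 11 per hour,
P(N ≤ 11) = Σ_{j=0}^{11} e^(−μ) μ^j/j! ≈ 0.5793.

0.5793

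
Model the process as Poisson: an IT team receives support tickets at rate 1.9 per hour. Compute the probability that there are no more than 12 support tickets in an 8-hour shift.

0.2514

Over the interval, μ = 1.9 × 8 = 15.2 (an 8-hour shift = 8 hours).
P(N ≤ 12) = Σ_{j=0}^{12} e^(−μ) μ^j/j! ≈ 0.2514.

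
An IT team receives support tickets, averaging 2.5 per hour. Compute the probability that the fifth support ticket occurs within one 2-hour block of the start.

Over the interval, μ = 2.5 × 2 = 5 (a 2-hour block = 2 hours).
The fifth arrival falls in the interval iff at least 5 events occur there: P(S_5 ≤ t) = P(N ≥ 5) = 1 − P(N ≤ 4) ≈ 0.5595.

0.5595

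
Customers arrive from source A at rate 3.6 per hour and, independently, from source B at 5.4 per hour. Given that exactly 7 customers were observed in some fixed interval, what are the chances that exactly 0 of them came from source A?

Given the total, each event is independently from source A with probability p = λ_A/(λ_A+λ_B) = 3.6/9 = 0.4000.
So K ~ Binomial(7, 3.6/9): P(K = 0) = C(7,0) · (3.6/9)^0 · (5.4/9)^7 ≈ 0.0280.

0.0280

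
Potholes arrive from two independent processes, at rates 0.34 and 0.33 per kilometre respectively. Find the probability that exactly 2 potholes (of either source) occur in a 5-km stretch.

Independent Poisson processes superpose: combined rate λ = 0.34 + 0.33 = 0.67 per kilometre.
Over the interval, μ = 0.67 × 5 = 3.35 (a 5-km stretch = 5 kilometres).
P(N = 2) = e^(−3.35) · 3.35^2/2! ≈ 0.1969.

0.1969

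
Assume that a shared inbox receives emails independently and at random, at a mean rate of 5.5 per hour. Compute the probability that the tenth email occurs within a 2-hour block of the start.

Over the interval, μ = 5.5 × 2 = 11 (a 2-hour block = 2 hours).
The tenth arrival falls in the interval iff at least 10 events occur there: P(S_10 ≤ t) = P(N ≥ 10) = 1 − P(N ≤ 9) ≈ 0.6595.

0.6595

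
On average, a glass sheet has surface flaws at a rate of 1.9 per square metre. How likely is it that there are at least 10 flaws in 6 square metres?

Over the interval, μ = 1.9 × 6 = 11.4 (6 square metres).
P(N ≥ 10) = 1 − P(N ≤ 9) = 1 − Σ_{j=0}^{9} e^(−μ) μ^j/j! ≈ 0.7013.

0.7013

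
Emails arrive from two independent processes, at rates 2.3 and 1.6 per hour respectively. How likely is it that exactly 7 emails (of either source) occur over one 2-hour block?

Independent Poisson processes superpose: combined rate λ = 2.3 + 1.6 = 3.9 per hour.
Over the interval, μ = 3.9 × 2 = 7.8 (a 2-hour block = 2 hours).
P(N = 7) = e^(−7.8) · 7.8^7/7! ≈ 0.1428.

0.1428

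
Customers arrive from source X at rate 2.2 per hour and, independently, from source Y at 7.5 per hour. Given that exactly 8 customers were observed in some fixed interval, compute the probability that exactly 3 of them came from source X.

Given the total, each event is independently from source X with probability p = λ_X/(λ_X+λ_Y) = 2.2/9.7 ≈ 0.2268.
So K ~ Binomial(8, 2.2/9.7): P(K = 3) = C(8,3) · (2.2/9.7)^3 · (7.5/9.7)^5 ≈ 0.1805.

0.1805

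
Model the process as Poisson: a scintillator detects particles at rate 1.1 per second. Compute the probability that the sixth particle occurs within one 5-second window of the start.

Over the interval, μ = 1.1 × 5 = 5.5 (a 5-second window = 5 seconds).
The sixth arrival falls in the interval iff at least 6 events occur there: P(S_6 ≤ t) = P(N ≥ 6) = 1 − P(N ≤ 5) ≈ 0.4711.

0.4711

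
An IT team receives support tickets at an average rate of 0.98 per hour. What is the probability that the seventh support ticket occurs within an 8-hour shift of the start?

Over the interval, μ = 0.98 × 8 = 7.84 (an 8-hour shift = 8 hours).
The seventh arrival falls in the interval iff at least 7 events occur there: P(S_7 ≤ t) = P(N ≥ 7) = 1 − P(N ≤ 6) ≈ 0.6667.

0.6667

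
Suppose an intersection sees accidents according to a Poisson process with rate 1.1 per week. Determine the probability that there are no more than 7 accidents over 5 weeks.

0.8095

Over the interval, μ = 1.1 × 5 = 5.5 (5 weeks).
P(N ≤ 7) = Σ_{j=0}^{7} e^(−μ) μ^j/j! ≈ 0.8095.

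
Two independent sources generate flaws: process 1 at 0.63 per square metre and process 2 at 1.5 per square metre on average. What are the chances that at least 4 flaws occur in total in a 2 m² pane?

0.6156

Independent Poisson processes superpose: combined rate λ = 0.63 + 1.5 = 2.13 per square metre.
Over the interval, μ = 2.13 × 2 = 4.26 (a 2 m² pane = 2 square metres).
P(N ≥ 4) = 1 − P(N ≤ 3) ≈ 0.6156.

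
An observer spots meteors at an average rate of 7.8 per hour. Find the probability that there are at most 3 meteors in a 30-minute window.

0.4532

Over the interval, μ = 7.8 × 0.5 = 3.9 (a 30-minute window = 0.5 hours).
P(N ≤ 3) = Σ_{j=0}^{3} e^(−μ) μ^j/j! ≈ 0.4532.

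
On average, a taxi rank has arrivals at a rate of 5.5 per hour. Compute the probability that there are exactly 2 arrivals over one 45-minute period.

Over the interval, μ = 5.5 × 0.75 = 4.125 (a 45-minute period = 0.75 hours).
P(N = 2) = e^(−μ) μ^2/2! = e^(−4.125) · 4.125^2/2 ≈ 0.1375.

0.1375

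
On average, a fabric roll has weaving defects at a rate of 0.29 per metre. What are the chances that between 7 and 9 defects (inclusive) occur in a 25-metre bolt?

Over the interval, μ = 0.29 × 25 = 7.25 (a 25-metre bolt = 25 metres).
P(7 ≤ N ≤ 9) = Σ_{j=7}^{9} e^(−7.25) · 7.25^j/j! ≈ 0.3911.

0.3911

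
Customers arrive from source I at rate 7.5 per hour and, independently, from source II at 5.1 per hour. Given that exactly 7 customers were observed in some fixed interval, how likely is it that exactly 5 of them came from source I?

0.2571

Given the total, each event is independently from source I with probability p = λ_I/(λ_I+λ_II) = 7.5/12.6 ≈ 0.5952.
So K ~ Binomial(7, 7.5/12.6): P(K = 5) = C(7,5) · (7.5/12.6)^5 · (5.1/12.6)^2 ≈ 0.2571.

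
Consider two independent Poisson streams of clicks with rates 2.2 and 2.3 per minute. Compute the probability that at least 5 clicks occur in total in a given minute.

Independent Poisson processes superpose: combined rate λ = 2.2 + 2.3 = 4.5 per minute.
So μ = 4.5.
P(N ≥ 5) = 1 − P(N ≤ 4) ≈ 0.4679.

0.4679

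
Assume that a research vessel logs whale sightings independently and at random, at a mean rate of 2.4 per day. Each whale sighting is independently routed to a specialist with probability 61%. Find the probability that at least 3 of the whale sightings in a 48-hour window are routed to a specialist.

Thinning: the whale sightings that are routed to a specialist themselves form a Poisson process with rate 0.61 × 2.4 = 1.464 per day.
Over the interval, μ = 1.464 × 2 = 2.928 (a 48-hour window = 2 days).
P(N ≥ 3) = 1 − P(N ≤ 2) ≈ 0.5605.

0.5605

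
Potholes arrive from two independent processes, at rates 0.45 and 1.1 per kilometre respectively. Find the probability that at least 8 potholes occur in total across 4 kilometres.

Independent Poisson processes superpose: combined rate λ = 0.45 + 1.1 = 1.55 per kilometre.
Over the interval, μ = 1.55 × 4 = 6.2 (4 kilometres).
P(N ≥ 8) = 1 − P(N ≤ 7) ≈ 0.2840.

0.2840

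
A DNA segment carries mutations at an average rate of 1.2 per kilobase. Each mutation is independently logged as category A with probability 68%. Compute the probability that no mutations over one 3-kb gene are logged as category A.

Thinning: the mutations that are logged as category A themselves form a Poisson process with rate 0.68 × 1.2 = 0.816 per kilobase.
Over the interval, μ = 0.816 × 3 = 2.448 (a 3-kb gene = 3 kilobases).
P(N = 0) = e^(−2.448) · 2.448^0/0! ≈ 0.0865.

0.0865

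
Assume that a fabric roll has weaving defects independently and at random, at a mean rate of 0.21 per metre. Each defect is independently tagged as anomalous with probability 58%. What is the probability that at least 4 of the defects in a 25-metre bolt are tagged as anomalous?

0.3628

Thinning: the defects that are tagged as anomalous themselves form a Poisson process with rate 0.58 × 0.21 = 0.1218 per metre.
Over the interval, μ = 0.1218 × 25 = 3.045 (a 25-metre bolt = 25 metres).
P(N ≥ 4) = 1 − P(N ≤ 3) ≈ 0.3628.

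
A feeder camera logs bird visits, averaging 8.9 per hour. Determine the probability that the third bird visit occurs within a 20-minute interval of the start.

Over the interval, μ = 8.9 × 1/3 ≈ 2.96667 (a 20-minute interval = 1/3 hours).
The third arrival falls in the interval iff at least 3 events occur there: P(S_3 ≤ t) = P(N ≥ 3) = 1 − P(N ≤ 2) ≈ 0.5693.

0.5693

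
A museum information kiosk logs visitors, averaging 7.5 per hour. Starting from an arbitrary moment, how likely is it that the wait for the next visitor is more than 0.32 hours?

0.0907

The wait for the next event is exponential with rate λ = 7.5 per hour.
P(T > 0.32) = e^(−λt) = e^(−7.5 × 0.32) = e^(−2.4) ≈ 0.0907.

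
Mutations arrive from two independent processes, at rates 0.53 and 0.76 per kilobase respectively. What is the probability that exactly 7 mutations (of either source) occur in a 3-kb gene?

0.0538

Independent Poisson processes superpose: combined rate λ = 0.53 + 0.76 = 1.29 per kilobase.
Over the interval, μ = 1.29 × 3 = 3.87 (a 3-kb gene = 3 kilobases).
P(N = 7) = e^(−3.87) · 3.87^7/7! ≈ 0.0538.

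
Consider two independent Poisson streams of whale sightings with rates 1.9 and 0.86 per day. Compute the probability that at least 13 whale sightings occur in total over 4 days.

Independent Poisson processes superpose: combined rate λ = 1.9 + 0.86 = 2.76 per day.
Over the interval, μ = 2.76 × 4 = 11.04 (4 days).
P(N ≥ 13) = 1 − P(N ≤ 12) ≈ 0.3157.

0.3157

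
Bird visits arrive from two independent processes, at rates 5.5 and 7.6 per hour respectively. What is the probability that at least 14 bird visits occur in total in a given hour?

Independent Poisson processes superpose: combined rate λ = 5.5 + 7.6 = 13.1 per hour.
So μ = 13.1.
P(N ≥ 14) = 1 − P(N ≤ 13) ≈ 0.4379.

0.4379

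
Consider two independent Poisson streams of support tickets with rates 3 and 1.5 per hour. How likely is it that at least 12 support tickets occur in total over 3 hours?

Independent Poisson processes superpose: combined rate λ = 3 + 1.5 = 4.5 per hour.
Over the interval, μ = 4.5 × 3 = 13.5 (3 hours).
P(N ≥ 12) = 1 − P(N ≤ 11) ≈ 0.6955.

0.6955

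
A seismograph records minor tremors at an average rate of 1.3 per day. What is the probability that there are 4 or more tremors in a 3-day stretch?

Over the interval, μ = 1.3 × 3 = 3.9 (a 3-day stretch = 3 days).
P(N ≥ 4) = 1 − P(N ≤ 3) = 1 − Σ_{j=0}^{3} e^(−μ) μ^j/j! ≈ 0.5468.

0.5468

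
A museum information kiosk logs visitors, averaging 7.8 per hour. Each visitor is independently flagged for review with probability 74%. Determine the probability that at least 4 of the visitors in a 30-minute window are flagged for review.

0.3272

Thinning: the visitors that are flagged for review themselves form a Poisson process with rate 0.74 × 7.8 = 5.772 per hour.
Over the interval, μ = 5.772 × 0.5 = 2.886 (a 30-minute window = 0.5 hours).
P(N ≥ 4) = 1 − P(N ≤ 3) ≈ 0.3272.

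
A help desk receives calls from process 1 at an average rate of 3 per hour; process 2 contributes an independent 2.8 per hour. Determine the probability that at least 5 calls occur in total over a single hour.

Independent Poisson processes superpose: combined rate λ = 3 + 2.8 = 5.8 per hour.
So μ = 5.8.
P(N ≥ 5) = 1 − P(N ≤ 4) ≈ 0.6873.

0.6873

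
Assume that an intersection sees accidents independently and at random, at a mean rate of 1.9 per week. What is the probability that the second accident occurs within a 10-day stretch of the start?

0.7539

Over the interval, μ = 1.9 × 10/7 ≈ 2.71429 (a 10-day stretch = 10/7 weeks).
The second arrival falls in the interval iff at least 2 events occur there: P(S_2 ≤ t) = P(N ≥ 2) = 1 − P(N ≤ 1) ≈ 0.7539.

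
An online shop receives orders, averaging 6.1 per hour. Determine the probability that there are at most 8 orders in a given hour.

With mean μ = 6.1 per hour,
P(N ≤ 8) = Σ_{j=0}^{8} e^(−μ) μ^j/j! ≈ 0.8367.

0.8367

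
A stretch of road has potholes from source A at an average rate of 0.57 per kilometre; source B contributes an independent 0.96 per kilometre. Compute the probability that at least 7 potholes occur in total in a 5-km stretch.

Independent Poisson processes superpose: combined rate λ = 0.57 + 0.96 = 1.53 per kilometre.
Over the interval, μ = 1.53 × 5 = 7.65 (a 5-km stretch = 5 kilometres).
P(N ≥ 7) = 1 − P(N ≤ 6) ≈ 0.6420.

0.6420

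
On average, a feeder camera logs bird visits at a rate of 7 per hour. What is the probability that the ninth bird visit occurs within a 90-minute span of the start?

Over the interval, μ = 7 × 1.5 = 10.5 (a 90-minute span = 1.5 hours).
The ninth arrival falls in the interval iff at least 9 events occur there: P(S_9 ≤ t) = P(N ≥ 9) = 1 − P(N ≤ 8) ≈ 0.7206.

0.7206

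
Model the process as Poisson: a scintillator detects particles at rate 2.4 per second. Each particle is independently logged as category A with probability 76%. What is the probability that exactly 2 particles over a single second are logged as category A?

0.2685

Thinning: the particles that are logged as category A themselves form a Poisson process with rate 0.76 × 2.4 = 1.824 per second.
So μ = 1.824.
P(N = 2) = e^(−1.824) · 1.824^2/2! ≈ 0.2685.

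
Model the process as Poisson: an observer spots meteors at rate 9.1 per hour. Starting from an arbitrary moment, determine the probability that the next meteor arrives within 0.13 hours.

Inter-arrival times are exponential with rate λ = 9.1 per hour.
P(T ≤ 0.13) = 1 − e^(−λt) = 1 − e^(−9.1 × 0.13) = 1 − e^(−1.183) ≈ 0.6936.

0.6936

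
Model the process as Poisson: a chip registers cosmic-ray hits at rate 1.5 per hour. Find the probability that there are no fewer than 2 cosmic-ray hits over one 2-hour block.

0.8009

Over the interval, μ = 1.5 × 2 = 3 (a 2-hour block = 2 hours).
P(N ≥ 2) = 1 − P(N ≤ 1) = 1 − Σ_{j=0}^{1} e^(−μ) μ^j/j! ≈ 0.8009.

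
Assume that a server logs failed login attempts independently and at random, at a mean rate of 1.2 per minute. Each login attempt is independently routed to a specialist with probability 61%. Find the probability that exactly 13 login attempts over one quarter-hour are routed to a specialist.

0.0923

Thinning: the login attempts that are routed to a specialist themselves form a Poisson process with rate 0.61 × 1.2 = 0.732 per minute.
Over the interval, μ = 0.732 × 15 = 10.98 (a quarter-hour = 15 minutes).
P(N = 13) = e^(−10.98) · 10.98^13/13! ≈ 0.0923.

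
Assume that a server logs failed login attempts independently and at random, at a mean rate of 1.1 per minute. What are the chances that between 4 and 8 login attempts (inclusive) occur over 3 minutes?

Over the interval, μ = 1.1 × 3 = 3.3 (3 minutes).
P(4 ≤ N ≤ 8) = Σ_{j=4}^{8} e^(−3.3) · 3.3^j/j! ≈ 0.4127.

0.4127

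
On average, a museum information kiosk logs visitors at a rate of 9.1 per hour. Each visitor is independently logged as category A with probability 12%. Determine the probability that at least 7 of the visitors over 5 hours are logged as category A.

0.3077

Thinning: the visitors that are logged as category A themselves form a Poisson process with rate 0.12 × 9.1 = 1.092 per hour.
Over the interval, μ = 1.092 × 5 = 5.46 (5 hours).
P(N ≥ 7) = 1 − P(N ≤ 6) ≈ 0.3077.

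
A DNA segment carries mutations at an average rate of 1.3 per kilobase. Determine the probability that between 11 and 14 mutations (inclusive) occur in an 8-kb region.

Over the interval, μ = 1.3 × 8 = 10.4 (an 8-kb region = 8 kilobases).
P(11 ≤ N ≤ 14) = Σ_{j=11}^{14} e^(−10.4) · 10.4^j/j! ≈ 0.3609.

0.3609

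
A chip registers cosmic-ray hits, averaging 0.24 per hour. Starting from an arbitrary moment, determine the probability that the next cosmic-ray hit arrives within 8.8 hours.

Inter-arrival times are exponential with rate λ = 0.24 per hour.
P(T ≤ 8.8) = 1 − e^(−λt) = 1 − e^(−0.24 × 8.8) = 1 − e^(−2.112) ≈ 0.8790.

0.8790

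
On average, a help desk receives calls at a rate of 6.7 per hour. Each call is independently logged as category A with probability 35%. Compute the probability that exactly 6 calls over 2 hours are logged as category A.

Thinning: the calls that are logged as category A themselves form a Poisson process with rate 0.35 × 6.7 = 2.345 per hour.
Over the interval, μ = 2.345 × 2 = 4.69 (2 hours).
P(N = 6) = e^(−4.69) · 4.69^6/6! ≈ 0.1358.

0.1358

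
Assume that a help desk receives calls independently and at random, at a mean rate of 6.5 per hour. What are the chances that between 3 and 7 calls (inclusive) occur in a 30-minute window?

0.6122

Over the interval, μ = 6.5 × 0.5 = 3.25 (a 30-minute window = 0.5 hours).
P(3 ≤ N ≤ 7) = Σ_{j=3}^{7} e^(−3.25) · 3.25^j/j! ≈ 0.6122.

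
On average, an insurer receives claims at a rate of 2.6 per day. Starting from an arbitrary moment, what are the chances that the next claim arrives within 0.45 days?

Inter-arrival times are exponential with rate λ = 2.6 per day.
P(T ≤ 0.45) = 1 − e^(−λt) = 1 − e^(−2.6 × 0.45) = 1 − e^(−1.17) ≈ 0.6896.

0.6896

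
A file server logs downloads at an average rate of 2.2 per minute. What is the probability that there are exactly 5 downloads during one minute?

0.0476

With mean μ = 2.2 per minute,
P(N = 5) = e^(−μ) μ^5/5! = e^(−2.2) · 2.2^5/120 ≈ 0.0476.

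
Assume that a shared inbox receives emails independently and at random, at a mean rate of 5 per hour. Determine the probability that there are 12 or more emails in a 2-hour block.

0.3032

Over the interval, μ = 5 × 2 = 10 (a 2-hour block = 2 hours).
P(N ≥ 12) = 1 − P(N ≤ 11) = 1 − Σ_{j=0}^{11} e^(−μ) μ^j/j! ≈ 0.3032.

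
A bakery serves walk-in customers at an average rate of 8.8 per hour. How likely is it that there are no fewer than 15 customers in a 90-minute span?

0.3454

Over the interval, μ = 8.8 × 1.5 = 13.2 (a 90-minute span = 1.5 hours).
P(N ≥ 15) = 1 − P(N ≤ 14) = 1 − Σ_{j=0}^{14} e^(−μ) μ^j/j! ≈ 0.3454.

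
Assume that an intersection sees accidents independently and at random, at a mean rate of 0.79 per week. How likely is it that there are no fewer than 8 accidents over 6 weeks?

0.1077

Over the interval, μ = 0.79 × 6 = 4.74 (6 weeks).
P(N ≥ 8) = 1 − P(N ≤ 7) = 1 − Σ_{j=0}^{7} e^(−μ) μ^j/j! ≈ 0.1077.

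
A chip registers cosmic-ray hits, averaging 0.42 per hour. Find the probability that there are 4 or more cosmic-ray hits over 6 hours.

Over the interval, μ = 0.42 × 6 = 2.52 (6 hours).
P(N ≥ 4) = 1 − P(N ≤ 3) = 1 − Σ_{j=0}^{3} e^(−μ) μ^j/j! ≈ 0.2467.

0.2467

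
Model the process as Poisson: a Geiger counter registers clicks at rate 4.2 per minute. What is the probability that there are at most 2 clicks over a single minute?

0.2102

With mean μ = 4.2 per minute,
P(N ≤ 2) = Σ_{j=0}^{2} e^(−μ) μ^j/j! ≈ 0.2102.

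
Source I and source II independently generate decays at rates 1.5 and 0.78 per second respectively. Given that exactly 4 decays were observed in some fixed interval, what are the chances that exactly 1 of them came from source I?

0.1054

Given the total, each event is independently from source I with probability p = λ_I/(λ_I+λ_II) = 1.5/2.28 ≈ 0.6579.
So K ~ Binomial(4, 1.5/2.28): P(K = 1) = C(4,1) · (1.5/2.28)^1 · (0.78/2.28)^3 ≈ 0.1054.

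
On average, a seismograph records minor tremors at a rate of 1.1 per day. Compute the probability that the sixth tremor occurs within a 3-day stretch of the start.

Over the interval, μ = 1.1 × 3 = 3.3 (a 3-day stretch = 3 days).
The sixth arrival falls in the interval iff at least 6 events occur there: P(S_6 ≤ t) = P(N ≥ 6) = 1 − P(N ≤ 5) ≈ 0.1171.

0.1171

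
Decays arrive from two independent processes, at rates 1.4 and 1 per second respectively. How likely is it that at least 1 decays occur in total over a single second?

0.9093

Independent Poisson processes superpose: combined rate λ = 1.4 + 1 = 2.4 per second.
So μ = 2.4.
P(N ≥ 1) = 1 − P(N ≤ 0) ≈ 0.9093.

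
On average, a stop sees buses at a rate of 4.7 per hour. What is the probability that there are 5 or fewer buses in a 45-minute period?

Over the interval, μ = 4.7 × 0.75 = 3.525 (a 45-minute period = 0.75 hours).
P(N ≤ 5) = Σ_{j=0}^{5} e^(−μ) μ^j/j! ≈ 0.8543.

0.8543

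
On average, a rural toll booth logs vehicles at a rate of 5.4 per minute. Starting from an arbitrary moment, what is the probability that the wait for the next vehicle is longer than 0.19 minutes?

The wait for the next event is exponential with rate λ = 5.4 per minute.
P(T > 0.19) = e^(−λt) = e^(−5.4 × 0.19) = e^(−1.026) ≈ 0.3584.

0.3584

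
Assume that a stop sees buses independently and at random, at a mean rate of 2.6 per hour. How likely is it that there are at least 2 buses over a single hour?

0.7326

With mean μ = 2.6 per hour,
P(N ≥ 2) = 1 − P(N ≤ 1) = 1 − Σ_{j=0}^{1} e^(−μ) μ^j/j! ≈ 0.7326.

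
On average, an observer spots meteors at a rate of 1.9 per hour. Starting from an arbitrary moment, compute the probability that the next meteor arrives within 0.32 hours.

Inter-arrival times are exponential with rate λ = 1.9 per hour.
P(T ≤ 0.32) = 1 − e^(−λt) = 1 − e^(−1.9 × 0.32) = 1 − e^(−0.608) ≈ 0.4556.

0.4556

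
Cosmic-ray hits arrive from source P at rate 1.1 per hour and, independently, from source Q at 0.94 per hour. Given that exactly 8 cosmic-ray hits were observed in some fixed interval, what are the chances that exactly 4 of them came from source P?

Given the total, each event is independently from source P with probability p = λ_P/(λ_P+λ_Q) = 1.1/2.04 ≈ 0.5392.
So K ~ Binomial(8, 1.1/2.04): P(K = 4) = C(8,4) · (1.1/2.04)^4 · (0.94/2.04)^4 ≈ 0.2668.

0.2668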